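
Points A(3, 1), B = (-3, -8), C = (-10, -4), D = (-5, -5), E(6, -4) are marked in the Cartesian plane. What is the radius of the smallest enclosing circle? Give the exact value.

The minimum enclosing circle of a finite set is fixed by two of the points (as a diameter) or three (as a circumcircle).
The farthest pair is C–E with squared distance 256. The circle on this segment as diameter has centre (-2, -4) and r² = 256/4 = 64.
Check A: distance² to centre = 50 ≤ 64, so it lies inside.
All remaining points lie in this disk, and no smaller disk contains both endpoints, so this is the minimum enclosing circle.
r = √64 = 8.

8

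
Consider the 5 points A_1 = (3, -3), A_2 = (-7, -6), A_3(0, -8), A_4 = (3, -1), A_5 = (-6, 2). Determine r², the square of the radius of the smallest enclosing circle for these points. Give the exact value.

2465/72

The minimum enclosing circle is determined by three boundary points: A_3, A_4, A_5.
Their circumcentre is (-31/12, -2.75) with r² = 2465/72.
The farthest remaining point A_1 is at distance² 2249/72 ≤ 2465/72.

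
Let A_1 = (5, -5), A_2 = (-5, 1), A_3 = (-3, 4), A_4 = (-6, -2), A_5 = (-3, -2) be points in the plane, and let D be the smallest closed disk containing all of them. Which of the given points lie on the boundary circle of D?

A_1, A_3, A_4

The minimum enclosing circle of a finite set is fixed by two of the points (as a diameter) or three (as a circumcircle).
The minimum enclosing circle is determined by three boundary points: A_1, A_3, A_4.
Their circumcentre is (0.1, -1.3) with r² = 37.7.
The farthest remaining point A_2 is at distance² 31.3 ≤ 37.7.
The points at distance exactly r from the centre are A_1, A_3, A_4 — 3 points.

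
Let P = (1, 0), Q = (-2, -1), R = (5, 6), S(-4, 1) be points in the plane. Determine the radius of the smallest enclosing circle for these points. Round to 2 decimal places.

By Welzl's lemma the MEC is supported by two points (diametrically opposite) or three points (on a circumcircle).
The farthest pair is R–S with squared distance 106. The circle on this segment as diameter has centre (0.5, 3.5) and r² = 106/4 = 26.5.
Check P: distance² to centre = 12.5 ≤ 26.5, so it lies inside.
All remaining points lie in this disk, and no smaller disk contains both endpoints, so this is the minimum enclosing circle.
r = √(26.5) ≈ 5.15.

5.15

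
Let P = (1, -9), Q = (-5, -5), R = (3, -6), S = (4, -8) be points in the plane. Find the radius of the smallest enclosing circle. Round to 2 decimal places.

The minimum enclosing circle of a finite set is fixed by two of the points (as a diameter) or three (as a circumcircle).
The farthest pair is Q–S with squared distance 90. The circle on this segment as diameter has centre (-0.5, -6.5) and r² = 90/4 = 22.5.
Check P: distance² to centre = 8.5 ≤ 22.5, so it lies inside.
All remaining points lie in this disk, and no smaller disk contains both endpoints, so this is the minimum enclosing circle.
r = √(22.5) ≈ 4.74.

4.74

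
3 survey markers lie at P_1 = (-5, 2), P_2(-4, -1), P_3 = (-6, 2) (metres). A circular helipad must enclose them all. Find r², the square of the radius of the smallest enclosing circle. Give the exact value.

3.25

Side lengths²: P_1P_2² = 10, P_1P_3² = 1, P_2P_3² = 13.
Since P_2P_3² = 13 ≥ 10 + 1 = 11, the angle opposite P_2P_3 is not acute, so the smallest enclosing circle has P_2P_3 as diameter.
Centre = midpoint of P_2P_3 = (-5, 0.5), r² = 13/4 = 3.25.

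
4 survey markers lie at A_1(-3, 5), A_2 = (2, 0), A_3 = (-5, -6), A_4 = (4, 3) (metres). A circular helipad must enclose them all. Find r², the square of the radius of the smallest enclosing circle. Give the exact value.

A smallest enclosing disk is always determined by at most three of the input points on its boundary.
The minimum enclosing circle is determined by three boundary points: A_1, A_3, A_4.
Their circumcentre is (-17/18, -19/18) with r² = 6625/162.
The farthest remaining point A_2 is at distance² 1585/162 ≤ 6625/162.

6625/162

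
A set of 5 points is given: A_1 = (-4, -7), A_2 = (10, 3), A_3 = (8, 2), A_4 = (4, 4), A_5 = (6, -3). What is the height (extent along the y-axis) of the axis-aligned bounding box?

max y = 4, min y = -7, so height = 11.

11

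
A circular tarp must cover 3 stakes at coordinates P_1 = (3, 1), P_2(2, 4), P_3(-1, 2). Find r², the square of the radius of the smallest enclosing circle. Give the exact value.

Side lengths²: P_1P_2² = 10, P_1P_3² = 17, P_2P_3² = 13.
Since P_1P_3² = 17 < 13 + 10 = 23, the triangle is acute, so the smallest enclosing circle is the circumcircle.
Circumcentre = (25/22, 45/22), r² = 1105/242.

1105/242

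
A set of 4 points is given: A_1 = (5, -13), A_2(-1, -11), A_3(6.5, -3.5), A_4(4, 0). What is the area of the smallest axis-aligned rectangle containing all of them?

97.5

x ranges over [-1, 6.5], width 7.5.
y ranges over [-13, 0], height 13.
Area = 7.5 × 13 = 97.5.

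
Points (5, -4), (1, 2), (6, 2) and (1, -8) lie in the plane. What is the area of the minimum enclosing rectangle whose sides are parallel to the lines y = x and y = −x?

75

In coordinates u = x + y, v = x − y the rectangle is axis-aligned; the map (x,y)→(u,v) scales areas by 2.
u-values: 1, 3, 8, -7; range = 8 − (-7) = 15.
v-values: 9, -1, 4, 9; range = 9 − (-1) = 10.
Area = (15 × 10) / 2 = 75.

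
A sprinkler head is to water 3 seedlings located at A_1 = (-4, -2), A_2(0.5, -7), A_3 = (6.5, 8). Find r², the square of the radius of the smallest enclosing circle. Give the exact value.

Side lengths²: A_1A_2² = 45.25, A_1A_3² = 210.25, A_2A_3² = 261.
Since A_2A_3² = 261 ≥ 210.25 + 45.25 = 255.5, the angle opposite A_2A_3 is not acute, so the smallest enclosing circle has A_2A_3 as diameter.
Centre = midpoint of A_2A_3 = (3.5, 0.5), r² = 261/4 = 65.25.

65.25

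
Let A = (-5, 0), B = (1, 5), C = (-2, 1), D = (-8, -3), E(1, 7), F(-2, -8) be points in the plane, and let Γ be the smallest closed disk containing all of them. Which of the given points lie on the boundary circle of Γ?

By Welzl's lemma the MEC is supported by two points (diametrically opposite) or three points (on a circumcircle).
The minimum enclosing circle is determined by three boundary points: D, E, F.
Their circumcentre is (-11/14, -31/70) with r² = 143533/2450.
The farthest remaining point B is at distance² 80393/2450 ≤ 143533/2450.
The points at distance exactly r from the centre are D, E, F — 3 points.

D, E, F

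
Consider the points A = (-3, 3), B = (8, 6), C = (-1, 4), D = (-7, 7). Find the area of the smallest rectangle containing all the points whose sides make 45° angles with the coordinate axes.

In coordinates u = x + y, v = x − y the rectangle is axis-aligned; the map (x,y)→(u,v) scales areas by 2.
u-values: 0, 14, 3, 0; range = 14 − 0 = 14.
v-values: -6, 2, -5, -14; range = 2 − (-14) = 16.
Area = (14 × 16) / 2 = 112.

112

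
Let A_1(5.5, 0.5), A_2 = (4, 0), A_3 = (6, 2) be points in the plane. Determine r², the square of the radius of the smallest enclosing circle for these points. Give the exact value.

2

Side lengths²: A_1A_2² = 2.5, A_1A_3² = 2.5, A_2A_3² = 8.
Since A_2A_3² = 8 ≥ 2.5 + 2.5 = 5, the angle opposite A_2A_3 is not acute, so the smallest enclosing circle has A_2A_3 as diameter.
Centre = midpoint of A_2A_3 = (5, 1), r² = 8/4 = 2.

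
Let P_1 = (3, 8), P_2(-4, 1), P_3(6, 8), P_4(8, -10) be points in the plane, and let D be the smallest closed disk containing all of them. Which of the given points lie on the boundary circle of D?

The minimum enclosing circle of a finite set is fixed by two of the points (as a diameter) or three (as a circumcircle).
The minimum enclosing circle is determined by three boundary points: P_1, P_2, P_4.
Their circumcentre is (235/46, -51/46) with r² = 92485/1058.
The farthest remaining point P_3 is at distance² 88621/1058 ≤ 92485/1058.
The points at distance exactly r from the centre are P_1, P_2, P_4 — 3 points.

P_1, P_2, P_4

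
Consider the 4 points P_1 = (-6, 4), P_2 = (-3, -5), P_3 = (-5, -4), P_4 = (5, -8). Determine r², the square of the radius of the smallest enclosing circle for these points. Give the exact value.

66.25

The minimum enclosing circle of a finite set is fixed by two of the points (as a diameter) or three (as a circumcircle).
The farthest pair is P_1–P_4 with squared distance 265. The circle on this segment as diameter has centre (-0.5, -2) and r² = 265/4 = 66.25.
Check P_2: distance² to centre = 15.25 ≤ 66.25, so it lies inside.
All remaining points lie in this disk, and no smaller disk contains both endpoints, so this is the minimum enclosing circle.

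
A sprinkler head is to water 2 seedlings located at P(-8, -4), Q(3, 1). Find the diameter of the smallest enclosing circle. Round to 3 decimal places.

The smallest circle enclosing two points has them as diameter endpoints.
Centre = midpoint = (-2.5, -1.5); r² = |PQ|²/4 = 146/4 = 36.5.
Diameter = 2r = 2√(36.5) ≈ 12.083.

12.083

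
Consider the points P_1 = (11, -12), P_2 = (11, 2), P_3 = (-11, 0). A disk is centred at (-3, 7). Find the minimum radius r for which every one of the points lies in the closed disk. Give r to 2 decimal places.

The required radius is the distance from (-3, 7) to the farthest point.
Squared distances: 557, 221, 113.
Maximum is 557, attained at P_1.
r = √557 ≈ 23.60.

23.60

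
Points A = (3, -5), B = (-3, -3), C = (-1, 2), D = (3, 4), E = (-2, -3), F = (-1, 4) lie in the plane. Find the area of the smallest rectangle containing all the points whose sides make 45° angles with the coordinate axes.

84.5

In coordinates u = x + y, v = x − y the rectangle is axis-aligned; the map (x,y)→(u,v) scales areas by 2.
u-values: -2, -6, 1, 7, -5, 3; range = 7 − (-6) = 13.
v-values: 8, 0, -3, -1, 1, -5; range = 8 − (-5) = 13.
Area = (13 × 13) / 2 = 84.5.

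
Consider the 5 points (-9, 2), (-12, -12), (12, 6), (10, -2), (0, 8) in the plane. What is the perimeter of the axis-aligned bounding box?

Width = max x − min x = 12 − (-12) = 24.
Height = max y − min y = 8 − (-12) = 20.
Perimeter = 2(24 + 20) = 88.

88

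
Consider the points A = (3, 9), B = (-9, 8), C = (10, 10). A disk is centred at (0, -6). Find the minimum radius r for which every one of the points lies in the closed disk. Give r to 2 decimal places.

18.87

The required radius is the distance from (0, -6) to the farthest point.
Squared distances: 234, 277, 356.
Maximum is 356, attained at C.
r = √356 ≈ 18.87.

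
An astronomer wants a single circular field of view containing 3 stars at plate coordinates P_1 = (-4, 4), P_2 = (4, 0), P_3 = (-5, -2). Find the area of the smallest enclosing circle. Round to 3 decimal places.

73.079

Side lengths²: P_1P_2² = 80, P_1P_3² = 37, P_2P_3² = 85.
Since P_2P_3² = 85 < 80 + 37 = 117, the triangle is acute, so the smallest enclosing circle is the circumcircle.
Circumcentre = (-21/26, 5/13), r² = 15725/676.
Area = π·r² = π·15725/676 ≈ 73.079.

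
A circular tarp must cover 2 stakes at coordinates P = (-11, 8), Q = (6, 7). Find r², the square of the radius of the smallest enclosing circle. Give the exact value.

72.5

The smallest circle enclosing two points has them as diameter endpoints.
Centre = midpoint = (-2.5, 7.5); r² = |PQ|²/4 = 290/4 = 72.5.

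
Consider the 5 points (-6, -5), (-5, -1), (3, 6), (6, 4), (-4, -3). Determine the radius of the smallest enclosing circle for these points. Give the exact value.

7.5

A smallest enclosing disk is always determined by at most three of the input points on its boundary.
The farthest pair is (-6, -5)–(6, 4) with squared distance 225. The circle on this segment as diameter has centre (0, -0.5) and r² = 225/4 = 56.25.
Check (-5, -1): distance² to centre = 25.25 ≤ 56.25, so it lies inside.
All remaining points lie in this disk, and no smaller disk contains both endpoints, so this is the minimum enclosing circle.
r = √(56.25) = 7.5.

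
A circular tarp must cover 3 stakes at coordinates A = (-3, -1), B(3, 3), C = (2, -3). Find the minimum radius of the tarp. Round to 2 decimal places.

Side lengths²: AB² = 52, AC² = 29, BC² = 37.
Since AB² = 52 < 37 + 29 = 66, the triangle is acute, so the smallest enclosing circle is the circumcircle.
Circumcentre = (0.4375, 0.34375), r² = 13.6220703125.
r = √(13.6220703125) ≈ 3.69.

3.69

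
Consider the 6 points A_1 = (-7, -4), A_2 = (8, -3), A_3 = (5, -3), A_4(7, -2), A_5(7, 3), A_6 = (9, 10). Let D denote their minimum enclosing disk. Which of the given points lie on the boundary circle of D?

A smallest enclosing disk is always determined by at most three of the input points on its boundary.
The farthest pair is A_1–A_6 with squared distance 452. The circle on this segment as diameter has centre (1, 3) and r² = 452/4 = 113.
Check A_2: distance² to centre = 85 ≤ 113, so it lies inside.
All remaining points lie in this disk, and no smaller disk contains both endpoints, so this is the minimum enclosing circle.
The points at distance exactly r from the centre are A_1, A_6 — 2 points.

A_1, A_6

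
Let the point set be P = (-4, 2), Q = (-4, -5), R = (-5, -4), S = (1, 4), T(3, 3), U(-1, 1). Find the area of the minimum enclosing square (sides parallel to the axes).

The bounding box has width 8 and height 9.
An axis-aligned square enclosing the set must have side ≥ max(width, height).
So the minimum side is max(8, 9) = 9.
Area = 9² = 81.

81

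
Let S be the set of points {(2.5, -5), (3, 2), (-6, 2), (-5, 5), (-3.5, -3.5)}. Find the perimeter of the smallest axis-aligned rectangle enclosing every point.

Width = max x − min x = 3 − (-6) = 9.
Height = max y − min y = 5 − (-5) = 10.
Perimeter = 2(9 + 10) = 38.

38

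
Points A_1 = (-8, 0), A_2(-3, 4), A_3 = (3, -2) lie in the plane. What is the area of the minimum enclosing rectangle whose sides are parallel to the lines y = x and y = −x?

58.5

In coordinates u = x + y, v = x − y the rectangle is axis-aligned; the map (x,y)→(u,v) scales areas by 2.
u-values: -8, 1, 1; range = 1 − (-8) = 9.
v-values: -8, -7, 5; range = 5 − (-8) = 13.
Area = (9 × 13) / 2 = 58.5.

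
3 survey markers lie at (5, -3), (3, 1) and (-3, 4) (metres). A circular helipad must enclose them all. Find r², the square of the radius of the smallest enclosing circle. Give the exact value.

28.25

Call the three points A, B, C in the order given.
Side lengths²: AB² = 20, AC² = 113, BC² = 45.
Since AC² = 113 ≥ 45 + 20 = 65, the angle opposite AC is not acute, so the smallest enclosing circle has AC as diameter.
Centre = midpoint of AC = (1, 0.5), r² = 113/4 = 28.25.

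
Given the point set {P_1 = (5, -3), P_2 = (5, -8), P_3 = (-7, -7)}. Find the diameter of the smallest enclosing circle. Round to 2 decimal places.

12.69

Side lengths²: P_1P_2² = 25, P_1P_3² = 160, P_2P_3² = 145.
Since P_1P_3² = 160 < 145 + 25 = 170, the triangle is acute, so the smallest enclosing circle is the circumcircle.
Circumcentre = (-5/6, -5.5), r² = 725/18.
Diameter = 2r = 2√(725/18) ≈ 12.69.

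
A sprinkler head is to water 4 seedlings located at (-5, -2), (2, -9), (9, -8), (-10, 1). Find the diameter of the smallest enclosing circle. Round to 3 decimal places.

By Welzl's lemma the MEC is supported by two points (diametrically opposite) or three points (on a circumcircle).
The farthest pair is (9, -8)–(-10, 1) with squared distance 442. The circle on this segment as diameter has centre (-0.5, -3.5) and r² = 442/4 = 110.5.
Check (-5, -2): distance² to centre = 22.5 ≤ 110.5, so it lies inside.
All remaining points lie in this disk, and no smaller disk contains both endpoints, so this is the minimum enclosing circle.
Diameter = 2r = 2√(110.5) ≈ 21.024.

21.024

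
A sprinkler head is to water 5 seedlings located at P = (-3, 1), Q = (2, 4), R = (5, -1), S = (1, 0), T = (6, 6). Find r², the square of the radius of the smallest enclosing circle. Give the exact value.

By Welzl's lemma the MEC is supported by two points (diametrically opposite) or three points (on a circumcircle).
The minimum enclosing circle is determined by three boundary points: P, R, T.
Their circumcentre is (51/29, 88/29) with r² = 22525/841.
The farthest remaining point S is at distance² 8228/841 ≤ 22525/841.

22525/841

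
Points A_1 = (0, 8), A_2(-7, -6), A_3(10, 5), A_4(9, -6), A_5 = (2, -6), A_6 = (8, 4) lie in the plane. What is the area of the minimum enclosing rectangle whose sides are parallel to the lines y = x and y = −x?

322

In coordinates u = x + y, v = x − y the rectangle is axis-aligned; the map (x,y)→(u,v) scales areas by 2.
u-values: 8, -13, 15, 3, -4, 12; range = 15 − (-13) = 28.
v-values: -8, -1, 5, 15, 8, 4; range = 15 − (-8) = 23.
Area = (28 × 23) / 2 = 322.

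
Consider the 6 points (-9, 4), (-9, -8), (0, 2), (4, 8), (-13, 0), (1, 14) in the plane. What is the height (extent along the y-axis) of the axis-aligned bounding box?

max y = 14, min y = -8, so height = 22.

22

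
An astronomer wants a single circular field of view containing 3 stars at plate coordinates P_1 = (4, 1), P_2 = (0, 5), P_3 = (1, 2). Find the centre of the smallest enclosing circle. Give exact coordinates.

Side lengths²: P_1P_2² = 32, P_1P_3² = 10, P_2P_3² = 10.
Since P_1P_2² = 32 ≥ 10 + 10 = 20, the angle opposite P_1P_2 is not acute, so the smallest enclosing circle has P_1P_2 as diameter.
Centre = midpoint of P_1P_2 = (2, 3), r² = 32/4 = 8.
Centre = (2, 3).

(2, 3)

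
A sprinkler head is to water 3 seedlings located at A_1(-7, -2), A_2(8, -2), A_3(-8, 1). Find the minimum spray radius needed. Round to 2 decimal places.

Side lengths²: A_1A_2² = 225, A_1A_3² = 10, A_2A_3² = 265.
Since A_2A_3² = 265 ≥ 225 + 10 = 235, the angle opposite A_2A_3 is not acute, so the smallest enclosing circle has A_2A_3 as diameter.
Centre = midpoint of A_2A_3 = (0, -0.5), r² = 265/4 = 66.25.
r = √(66.25) ≈ 8.14.

8.14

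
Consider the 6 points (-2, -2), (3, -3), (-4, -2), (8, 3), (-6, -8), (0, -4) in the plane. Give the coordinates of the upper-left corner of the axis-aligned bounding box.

x-range [-6, 8], y-range [-8, 3].
The upper-left corner is (-6, 3).

(-6, 3)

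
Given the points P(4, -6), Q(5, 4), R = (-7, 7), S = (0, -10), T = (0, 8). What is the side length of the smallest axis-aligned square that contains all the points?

The bounding box has width 12 and height 18.
An axis-aligned square enclosing the set must have side ≥ max(width, height).
So the minimum side is max(12, 18) = 18.

18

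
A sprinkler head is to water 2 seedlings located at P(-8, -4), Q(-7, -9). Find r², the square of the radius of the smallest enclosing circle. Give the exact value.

6.5

The smallest circle enclosing two points has them as diameter endpoints.
Centre = midpoint = (-7.5, -6.5); r² = |PQ|²/4 = 26/4 = 6.5.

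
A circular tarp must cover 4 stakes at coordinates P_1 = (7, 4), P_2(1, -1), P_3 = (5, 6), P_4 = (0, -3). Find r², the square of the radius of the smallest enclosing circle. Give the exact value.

The farthest pair is P_3–P_4 with squared distance 106. The circle on this segment as diameter has centre (2.5, 1.5) and r² = 106/4 = 26.5.
Check P_1: distance² to centre = 26.5 ≤ 26.5, so it lies inside.
All remaining points lie in this disk, and no smaller disk contains both endpoints, so this is the minimum enclosing circle.

26.5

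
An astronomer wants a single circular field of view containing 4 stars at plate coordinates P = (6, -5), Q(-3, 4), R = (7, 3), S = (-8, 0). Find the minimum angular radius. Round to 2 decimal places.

A smallest enclosing disk is always determined by at most three of the input points on its boundary.
The minimum enclosing circle is determined by three boundary points: P, R, S.
Their circumcentre is (-1/6, -1/6) with r² = 1105/18.
The farthest remaining point Q is at distance² 457/18 ≤ 1105/18.
r = √(1105/18) ≈ 7.84.

7.84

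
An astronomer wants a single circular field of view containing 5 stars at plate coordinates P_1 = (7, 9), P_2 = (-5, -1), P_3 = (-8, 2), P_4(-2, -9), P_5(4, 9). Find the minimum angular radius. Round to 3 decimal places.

10.082

By Welzl's lemma the MEC is supported by two points (diametrically opposite) or three points (on a circumcircle).
The minimum enclosing circle is determined by three boundary points: P_1, P_3, P_4.
Their circumcentre is (89/46, 13/46) with r² = 107545/1058.
The farthest remaining point P_5 is at distance² 84913/1058 ≤ 107545/1058.
r = √(107545/1058) ≈ 10.082.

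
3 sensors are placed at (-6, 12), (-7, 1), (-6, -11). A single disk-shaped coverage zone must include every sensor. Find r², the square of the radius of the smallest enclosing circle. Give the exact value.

132.25

Call the three points A, B, C in the order given.
Side lengths²: AB² = 122, AC² = 529, BC² = 145.
Since AC² = 529 ≥ 145 + 122 = 267, the angle opposite AC is not acute, so the smallest enclosing circle has AC as diameter.
Centre = midpoint of AC = (-6, 0.5), r² = 529/4 = 132.25.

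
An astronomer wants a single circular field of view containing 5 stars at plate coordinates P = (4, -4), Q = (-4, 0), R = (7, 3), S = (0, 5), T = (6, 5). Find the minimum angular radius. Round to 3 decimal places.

A smallest enclosing disk is always determined by at most three of the input points on its boundary.
The minimum enclosing circle is determined by three boundary points: P, Q, T.
Their circumcentre is (1.625, 1.25) with r² = 33.203125.
The farthest remaining point R is at distance² 31.953125 ≤ 33.203125.
r = √(33.203125) ≈ 5.762.

5.762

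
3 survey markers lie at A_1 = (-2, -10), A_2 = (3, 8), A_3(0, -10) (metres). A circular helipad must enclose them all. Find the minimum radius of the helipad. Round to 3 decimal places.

9.341

Side lengths²: A_1A_2² = 349, A_1A_3² = 4, A_2A_3² = 333.
Since A_1A_2² = 349 ≥ 333 + 4 = 337, the angle opposite A_1A_2 is not acute, so the smallest enclosing circle has A_1A_2 as diameter.
Centre = midpoint of A_1A_2 = (0.5, -1), r² = 349/4 = 87.25.
r = √(87.25) ≈ 9.341.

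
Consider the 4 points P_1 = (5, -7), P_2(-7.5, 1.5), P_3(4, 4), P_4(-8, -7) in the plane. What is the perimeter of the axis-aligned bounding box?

48

Width = max x − min x = 5 − (-8) = 13.
Height = max y − min y = 4 − (-7) = 11.
Perimeter = 2(13 + 11) = 48.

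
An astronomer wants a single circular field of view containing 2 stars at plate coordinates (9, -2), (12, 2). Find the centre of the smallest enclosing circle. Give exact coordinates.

The smallest circle enclosing two points has them as diameter endpoints.
Centre = midpoint = (10.5, 0); r² = |(9, -2)−(12, 2)|²/4 = 25/4 = 6.25.
Centre = (10.5, 0).

(10.5, 0)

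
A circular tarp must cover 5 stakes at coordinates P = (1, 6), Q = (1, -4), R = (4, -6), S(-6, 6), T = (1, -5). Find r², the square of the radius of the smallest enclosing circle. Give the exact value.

61

A smallest enclosing disk is always determined by at most three of the input points on its boundary.
The farthest pair is R–S with squared distance 244. The circle on this segment as diameter has centre (-1, 0) and r² = 244/4 = 61.
Check P: distance² to centre = 40 ≤ 61, so it lies inside.
All remaining points lie in this disk, and no smaller disk contains both endpoints, so this is the minimum enclosing circle.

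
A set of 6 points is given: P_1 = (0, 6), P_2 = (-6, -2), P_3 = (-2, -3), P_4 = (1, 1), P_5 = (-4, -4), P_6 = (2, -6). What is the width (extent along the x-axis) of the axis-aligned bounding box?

max x = 2, min x = -6, so width = 8.

8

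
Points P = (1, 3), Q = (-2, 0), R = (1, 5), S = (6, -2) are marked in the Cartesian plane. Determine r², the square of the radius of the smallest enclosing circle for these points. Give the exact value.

10693/529

The minimum enclosing circle of a finite set is fixed by two of the points (as a diameter) or three (as a circumcircle).
The minimum enclosing circle is determined by three boundary points: Q, R, S.
Their circumcentre is (56/23, 17/23) with r² = 10693/529.
The farthest remaining point P is at distance² 3793/529 ≤ 10693/529.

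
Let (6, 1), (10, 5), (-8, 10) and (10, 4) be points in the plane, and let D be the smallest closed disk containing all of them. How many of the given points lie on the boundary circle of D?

2

A smallest enclosing disk is always determined by at most three of the input points on its boundary.
The farthest pair is (-8, 10)–(10, 4) with squared distance 360. The circle on this segment as diameter has centre (1, 7) and r² = 360/4 = 90.
Check (6, 1): distance² to centre = 61 ≤ 90, so it lies inside.
All remaining points lie in this disk, and no smaller disk contains both endpoints, so this is the minimum enclosing circle.
The points at distance exactly r from the centre are (-8, 10), (10, 4) — 2 points.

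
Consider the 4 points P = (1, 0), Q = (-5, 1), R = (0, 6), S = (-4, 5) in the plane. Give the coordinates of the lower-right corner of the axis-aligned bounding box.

x-range [-5, 1], y-range [0, 6].
The lower-right corner is (1, 0).

(1, 0)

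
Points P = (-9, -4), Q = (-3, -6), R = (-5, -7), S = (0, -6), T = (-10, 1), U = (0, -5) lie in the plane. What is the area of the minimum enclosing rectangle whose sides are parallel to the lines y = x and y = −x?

In coordinates u = x + y, v = x − y the rectangle is axis-aligned; the map (x,y)→(u,v) scales areas by 2.
u-values: -13, -9, -12, -6, -9, -5; range = -5 − (-13) = 8.
v-values: -5, 3, 2, 6, -11, 5; range = 6 − (-11) = 17.
Area = (8 × 17) / 2 = 68.

68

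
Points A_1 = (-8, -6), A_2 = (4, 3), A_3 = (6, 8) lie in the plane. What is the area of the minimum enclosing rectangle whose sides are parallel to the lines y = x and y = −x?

42

In coordinates u = x + y, v = x − y the rectangle is axis-aligned; the map (x,y)→(u,v) scales areas by 2.
u-values: -14, 7, 14; range = 14 − (-14) = 28.
v-values: -2, 1, -2; range = 1 − (-2) = 3.
Area = (28 × 3) / 2 = 42.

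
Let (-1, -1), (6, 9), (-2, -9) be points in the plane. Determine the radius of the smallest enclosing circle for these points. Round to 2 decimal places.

9.85

Call the three points A, B, C in the order given.
Side lengths²: AB² = 149, AC² = 65, BC² = 388.
Since BC² = 388 ≥ 149 + 65 = 214, the angle opposite BC is not acute, so the smallest enclosing circle has BC as diameter.
Centre = midpoint of BC = (2, 0), r² = 388/4 = 97.
r = √97 ≈ 9.85.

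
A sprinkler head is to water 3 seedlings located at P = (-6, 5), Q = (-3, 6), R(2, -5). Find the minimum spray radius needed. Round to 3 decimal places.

6.403

Side lengths²: PQ² = 10, PR² = 164, QR² = 146.
Since PR² = 164 ≥ 146 + 10 = 156, the angle opposite PR is not acute, so the smallest enclosing circle has PR as diameter.
Centre = midpoint of PR = (-2, 0), r² = 164/4 = 41.
r = √41 ≈ 6.403.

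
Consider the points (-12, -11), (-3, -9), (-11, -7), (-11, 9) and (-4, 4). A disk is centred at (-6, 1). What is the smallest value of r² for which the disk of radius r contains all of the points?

180

The required radius is the distance from (-6, 1) to the farthest point.
Squared distances: 180, 109, 89, 89, 13.
Maximum is 180, attained at (-12, -11).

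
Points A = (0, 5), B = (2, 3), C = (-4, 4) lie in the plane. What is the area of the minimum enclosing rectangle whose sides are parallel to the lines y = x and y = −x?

In coordinates u = x + y, v = x − y the rectangle is axis-aligned; the map (x,y)→(u,v) scales areas by 2.
u-values: 5, 5, 0; range = 5 − 0 = 5.
v-values: -5, -1, -8; range = -1 − (-8) = 7.
Area = (5 × 7) / 2 = 17.5.

17.5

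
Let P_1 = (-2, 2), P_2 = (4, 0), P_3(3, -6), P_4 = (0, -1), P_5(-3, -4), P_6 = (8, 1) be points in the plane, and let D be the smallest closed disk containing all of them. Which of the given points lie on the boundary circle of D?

The minimum enclosing circle of a finite set is fixed by two of the points (as a diameter) or three (as a circumcircle).
The farthest pair is P_5–P_6 with squared distance 146. The circle on this segment as diameter has centre (2.5, -1.5) and r² = 146/4 = 36.5.
Check P_1: distance² to centre = 32.5 ≤ 36.5, so it lies inside.
All remaining points lie in this disk, and no smaller disk contains both endpoints, so this is the minimum enclosing circle.
The points at distance exactly r from the centre are P_5, P_6 — 2 points.

P_5, P_6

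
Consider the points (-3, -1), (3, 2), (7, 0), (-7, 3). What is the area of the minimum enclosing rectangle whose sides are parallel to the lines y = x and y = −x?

In coordinates u = x + y, v = x − y the rectangle is axis-aligned; the map (x,y)→(u,v) scales areas by 2.
u-values: -4, 5, 7, -4; range = 7 − (-4) = 11.
v-values: -2, 1, 7, -10; range = 7 − (-10) = 17.
Area = (11 × 17) / 2 = 93.5.

93.5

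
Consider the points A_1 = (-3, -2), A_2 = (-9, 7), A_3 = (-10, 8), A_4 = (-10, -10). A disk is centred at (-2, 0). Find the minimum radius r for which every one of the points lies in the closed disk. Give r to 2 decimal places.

The required radius is the distance from (-2, 0) to the farthest point.
Squared distances: 5, 98, 128, 164.
Maximum is 164, attained at A_4.
r = √164 ≈ 12.81.

12.81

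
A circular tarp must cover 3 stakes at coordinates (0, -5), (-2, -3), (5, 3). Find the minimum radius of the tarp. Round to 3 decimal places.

4.731

Call the three points A, B, C in the order given.
Side lengths²: AB² = 8, AC² = 89, BC² = 85.
Since AC² = 89 < 85 + 8 = 93, the triangle is acute, so the smallest enclosing circle is the circumcircle.
Circumcentre = (57/26, -21/26), r² = 7565/338.
r = √(7565/338) ≈ 4.731.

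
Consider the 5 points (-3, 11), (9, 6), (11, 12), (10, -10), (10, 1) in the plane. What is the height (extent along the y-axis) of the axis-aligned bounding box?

22

max y = 12, min y = -10, so height = 22.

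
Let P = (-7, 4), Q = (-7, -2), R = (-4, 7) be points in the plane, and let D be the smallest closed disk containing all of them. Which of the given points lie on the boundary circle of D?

Q, R

Side lengths²: PQ² = 36, PR² = 18, QR² = 90.
Since QR² = 90 ≥ 36 + 18 = 54, the angle opposite QR is not acute, so the smallest enclosing circle has QR as diameter.
Centre = midpoint of QR = (-5.5, 2.5), r² = 90/4 = 22.5.
The points at distance exactly r from the centre are Q, R — 2 points.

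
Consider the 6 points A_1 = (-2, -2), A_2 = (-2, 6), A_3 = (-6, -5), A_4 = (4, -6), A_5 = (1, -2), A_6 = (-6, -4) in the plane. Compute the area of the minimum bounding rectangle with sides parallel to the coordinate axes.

120

x ranges over [-6, 4], width 10.
y ranges over [-6, 6], height 12.
Area = 10 × 12 = 120.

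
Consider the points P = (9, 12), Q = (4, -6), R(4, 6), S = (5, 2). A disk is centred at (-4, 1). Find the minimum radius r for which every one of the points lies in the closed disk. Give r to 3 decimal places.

The required radius is the distance from (-4, 1) to the farthest point.
Squared distances: 290, 113, 89, 82.
Maximum is 290, attained at P.
r = √290 ≈ 17.029.

17.029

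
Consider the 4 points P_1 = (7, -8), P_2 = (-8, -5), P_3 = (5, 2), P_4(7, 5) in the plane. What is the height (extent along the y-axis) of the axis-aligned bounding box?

max y = 5, min y = -8, so height = 13.

13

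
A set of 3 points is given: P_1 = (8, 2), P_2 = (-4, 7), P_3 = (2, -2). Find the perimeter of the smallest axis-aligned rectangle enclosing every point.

Width = max x − min x = 8 − (-4) = 12.
Height = max y − min y = 7 − (-2) = 9.
Perimeter = 2(12 + 9) = 42.

42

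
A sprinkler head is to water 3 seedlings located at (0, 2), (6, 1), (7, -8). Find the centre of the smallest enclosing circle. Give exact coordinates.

Call the three points A, B, C in the order given.
Side lengths²: AB² = 37, AC² = 149, BC² = 82.
Since AC² = 149 ≥ 82 + 37 = 119, the angle opposite AC is not acute, so the smallest enclosing circle has AC as diameter.
Centre = midpoint of AC = (3.5, -3), r² = 149/4 = 37.25.
Centre = (3.5, -3).

(3.5, -3)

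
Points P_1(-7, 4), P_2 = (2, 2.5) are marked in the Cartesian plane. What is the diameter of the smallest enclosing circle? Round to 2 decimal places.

9.12

The smallest circle enclosing two points has them as diameter endpoints.
Centre = midpoint = (-2.5, 3.25); r² = |P_1P_2|²/4 = 83.25/4 = 20.8125.
Diameter = 2r = 2√(20.8125) ≈ 9.12.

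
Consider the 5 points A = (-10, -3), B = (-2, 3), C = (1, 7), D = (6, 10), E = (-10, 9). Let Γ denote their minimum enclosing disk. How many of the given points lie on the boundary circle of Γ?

The minimum enclosing circle of a finite set is fixed by two of the points (as a diameter) or three (as a circumcircle).
The farthest pair is A–D with squared distance 425. The circle on this segment as diameter has centre (-2, 3.5) and r² = 425/4 = 106.25.
Check B: distance² to centre = 0.25 ≤ 106.25, so it lies inside.
All remaining points lie in this disk, and no smaller disk contains both endpoints, so this is the minimum enclosing circle.
The points at distance exactly r from the centre are A, D — 2 points.

2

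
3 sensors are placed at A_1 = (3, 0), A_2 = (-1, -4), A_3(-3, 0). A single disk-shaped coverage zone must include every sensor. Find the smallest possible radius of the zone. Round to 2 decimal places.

Side lengths²: A_1A_2² = 32, A_1A_3² = 36, A_2A_3² = 20.
Since A_1A_3² = 36 < 32 + 20 = 52, the triangle is acute, so the smallest enclosing circle is the circumcircle.
Circumcentre = (0, -1), r² = 10.
r = √10 ≈ 3.16.

3.16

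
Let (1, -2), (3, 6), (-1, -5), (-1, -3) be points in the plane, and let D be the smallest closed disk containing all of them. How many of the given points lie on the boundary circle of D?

2

By Welzl's lemma the MEC is supported by two points (diametrically opposite) or three points (on a circumcircle).
The farthest pair is (3, 6)–(-1, -5) with squared distance 137. The circle on this segment as diameter has centre (1, 0.5) and r² = 137/4 = 34.25.
Check (1, -2): distance² to centre = 6.25 ≤ 34.25, so it lies inside.
All remaining points lie in this disk, and no smaller disk contains both endpoints, so this is the minimum enclosing circle.
The points at distance exactly r from the centre are (3, 6), (-1, -5) — 2 points.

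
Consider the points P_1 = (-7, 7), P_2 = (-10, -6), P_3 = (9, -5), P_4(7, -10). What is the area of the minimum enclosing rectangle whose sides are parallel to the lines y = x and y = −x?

310

In coordinates u = x + y, v = x − y the rectangle is axis-aligned; the map (x,y)→(u,v) scales areas by 2.
u-values: 0, -16, 4, -3; range = 4 − (-16) = 20.
v-values: -14, -4, 14, 17; range = 17 − (-14) = 31.
Area = (20 × 31) / 2 = 310.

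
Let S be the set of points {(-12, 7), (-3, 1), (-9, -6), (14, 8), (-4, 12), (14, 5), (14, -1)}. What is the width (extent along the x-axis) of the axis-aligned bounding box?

26

max x = 14, min x = -12, so width = 26.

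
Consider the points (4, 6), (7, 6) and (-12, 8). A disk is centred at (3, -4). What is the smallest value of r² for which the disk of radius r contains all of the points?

369

The required radius is the distance from (3, -4) to the farthest point.
Squared distances: 101, 116, 369.
Maximum is 369, attained at (-12, 8).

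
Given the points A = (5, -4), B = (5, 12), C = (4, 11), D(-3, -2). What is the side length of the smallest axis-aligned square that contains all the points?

16

The bounding box has width 8 and height 16.
An axis-aligned square enclosing the set must have side ≥ max(width, height).
So the minimum side is max(8, 16) = 16.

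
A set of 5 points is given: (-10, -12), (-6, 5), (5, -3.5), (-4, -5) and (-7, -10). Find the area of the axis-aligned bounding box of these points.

255

x ranges over [-10, 5], width 15.
y ranges over [-12, 5], height 17.
Area = 15 × 17 = 255.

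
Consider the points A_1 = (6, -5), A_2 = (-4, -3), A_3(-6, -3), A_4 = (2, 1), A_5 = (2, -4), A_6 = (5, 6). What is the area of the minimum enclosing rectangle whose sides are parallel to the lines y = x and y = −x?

In coordinates u = x + y, v = x − y the rectangle is axis-aligned; the map (x,y)→(u,v) scales areas by 2.
u-values: 1, -7, -9, 3, -2, 11; range = 11 − (-9) = 20.
v-values: 11, -1, -3, 1, 6, -1; range = 11 − (-3) = 14.
Area = (20 × 14) / 2 = 140.

140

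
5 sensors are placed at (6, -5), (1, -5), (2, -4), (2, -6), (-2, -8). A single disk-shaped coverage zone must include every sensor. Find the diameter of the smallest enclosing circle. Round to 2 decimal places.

8.54

The farthest pair is (6, -5)–(-2, -8) with squared distance 73. The circle on this segment as diameter has centre (2, -6.5) and r² = 73/4 = 18.25.
Check (1, -5): distance² to centre = 3.25 ≤ 18.25, so it lies inside.
All remaining points lie in this disk, and no smaller disk contains both endpoints, so this is the minimum enclosing circle.
Diameter = 2r = 2√(18.25) ≈ 8.54.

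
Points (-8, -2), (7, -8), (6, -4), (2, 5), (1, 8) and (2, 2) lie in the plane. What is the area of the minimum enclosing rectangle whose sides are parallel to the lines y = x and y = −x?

209

In coordinates u = x + y, v = x − y the rectangle is axis-aligned; the map (x,y)→(u,v) scales areas by 2.
u-values: -10, -1, 2, 7, 9, 4; range = 9 − (-10) = 19.
v-values: -6, 15, 10, -3, -7, 0; range = 15 − (-7) = 22.
Area = (19 × 22) / 2 = 209.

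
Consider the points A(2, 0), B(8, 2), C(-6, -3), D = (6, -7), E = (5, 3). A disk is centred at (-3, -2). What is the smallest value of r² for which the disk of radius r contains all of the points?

137

The required radius is the distance from (-3, -2) to the farthest point.
Squared distances: 29, 137, 10, 106, 89.
Maximum is 137, attained at B.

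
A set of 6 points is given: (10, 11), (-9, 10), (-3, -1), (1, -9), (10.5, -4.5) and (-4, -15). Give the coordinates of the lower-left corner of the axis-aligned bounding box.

x-range [-9, 10.5], y-range [-15, 11].
The lower-left corner is (-9, -15).

(-9, -15)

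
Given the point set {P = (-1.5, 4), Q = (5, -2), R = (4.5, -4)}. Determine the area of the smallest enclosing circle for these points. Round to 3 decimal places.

Side lengths²: PQ² = 78.25, PR² = 100, QR² = 4.25.
Since PR² = 100 ≥ 78.25 + 4.25 = 82.5, the angle opposite PR is not acute, so the smallest enclosing circle has PR as diameter.
Centre = midpoint of PR = (1.5, 0), r² = 100/4 = 25.
Area = π·r² = π·25 ≈ 78.540.

78.540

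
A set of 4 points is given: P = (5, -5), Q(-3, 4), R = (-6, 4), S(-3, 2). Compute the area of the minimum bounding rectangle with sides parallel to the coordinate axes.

99

x ranges over [-6, 5], width 11.
y ranges over [-5, 4], height 9.
Area = 11 × 9 = 99.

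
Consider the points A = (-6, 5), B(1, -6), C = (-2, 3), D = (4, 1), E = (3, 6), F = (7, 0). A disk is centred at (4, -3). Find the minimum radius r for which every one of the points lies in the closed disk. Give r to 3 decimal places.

12.806

The required radius is the distance from (4, -3) to the farthest point.
Squared distances: 164, 18, 72, 16, 82, 18.
Maximum is 164, attained at A.
r = √164 ≈ 12.806.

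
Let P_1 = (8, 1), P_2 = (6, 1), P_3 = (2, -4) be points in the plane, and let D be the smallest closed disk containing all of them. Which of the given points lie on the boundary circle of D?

P_1, P_3

Side lengths²: P_1P_2² = 4, P_1P_3² = 61, P_2P_3² = 41.
Since P_1P_3² = 61 ≥ 41 + 4 = 45, the angle opposite P_1P_3 is not acute, so the smallest enclosing circle has P_1P_3 as diameter.
Centre = midpoint of P_1P_3 = (5, -1.5), r² = 61/4 = 15.25.
The points at distance exactly r from the centre are P_1, P_3 — 2 points.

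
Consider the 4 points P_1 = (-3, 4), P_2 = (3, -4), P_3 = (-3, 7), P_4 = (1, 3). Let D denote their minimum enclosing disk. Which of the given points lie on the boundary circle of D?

The farthest pair is P_2–P_3 with squared distance 157. The circle on this segment as diameter has centre (0, 1.5) and r² = 157/4 = 39.25.
Check P_1: distance² to centre = 15.25 ≤ 39.25, so it lies inside.
All remaining points lie in this disk, and no smaller disk contains both endpoints, so this is the minimum enclosing circle.
The points at distance exactly r from the centre are P_2, P_3 — 2 points.

P_2, P_3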